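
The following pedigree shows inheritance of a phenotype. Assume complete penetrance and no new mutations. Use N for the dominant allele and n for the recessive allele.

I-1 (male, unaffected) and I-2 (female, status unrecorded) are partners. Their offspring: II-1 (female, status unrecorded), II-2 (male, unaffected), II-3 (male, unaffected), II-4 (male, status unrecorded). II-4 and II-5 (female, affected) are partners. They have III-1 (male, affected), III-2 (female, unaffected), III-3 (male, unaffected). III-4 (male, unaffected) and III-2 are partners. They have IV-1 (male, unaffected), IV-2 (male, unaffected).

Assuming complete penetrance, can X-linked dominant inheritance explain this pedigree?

Yes

A consistent assignment under X-linked dominant exists: I-1 X^n Y, I-2 X^N X^n, II-1 X^N X^n, II-2 X^n Y, II-3 X^n Y, II-4 X^n Y, II-5 X^N X^n, III-1 X^N Y, III-2 X^n X^n, III-3 X^n Y, III-4 X^n Y, IV-1 X^n Y, IV-2 X^n Y.
In this assignment every recorded phenotype matches its genotype and every non-founder's genotype is obtainable from its parents' genotypes, so the pedigree is consistent.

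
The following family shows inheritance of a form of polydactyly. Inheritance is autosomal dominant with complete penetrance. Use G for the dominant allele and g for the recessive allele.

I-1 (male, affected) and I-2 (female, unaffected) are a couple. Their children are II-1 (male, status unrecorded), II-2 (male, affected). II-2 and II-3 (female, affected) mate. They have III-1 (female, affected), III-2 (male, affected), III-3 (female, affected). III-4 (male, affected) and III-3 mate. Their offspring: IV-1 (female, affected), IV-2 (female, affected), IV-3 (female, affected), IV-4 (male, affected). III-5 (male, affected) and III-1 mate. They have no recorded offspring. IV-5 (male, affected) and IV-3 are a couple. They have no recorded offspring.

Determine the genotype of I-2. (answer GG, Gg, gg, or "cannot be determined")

I-2 is unaffected, so I-2 is gg.

gg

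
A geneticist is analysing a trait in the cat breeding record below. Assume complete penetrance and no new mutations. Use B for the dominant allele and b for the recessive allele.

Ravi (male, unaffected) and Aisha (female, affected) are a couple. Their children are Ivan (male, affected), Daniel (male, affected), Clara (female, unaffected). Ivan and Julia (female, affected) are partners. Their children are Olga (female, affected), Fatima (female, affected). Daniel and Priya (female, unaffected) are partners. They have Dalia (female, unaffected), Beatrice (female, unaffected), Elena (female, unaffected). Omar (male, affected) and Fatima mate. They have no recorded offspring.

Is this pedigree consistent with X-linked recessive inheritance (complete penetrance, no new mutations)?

Yes

A consistent assignment under X-linked recessive exists: Ravi X^B Y, Aisha X^b X^b, Ivan X^b Y, Daniel X^b Y, Clara X^B X^b, Julia X^b X^b, Priya X^B X^B, Olga X^b X^b, Fatima X^b X^b, Omar X^b Y, Dalia X^B X^b, Beatrice X^B X^b, Elena X^B X^b.
In this assignment every recorded phenotype matches its genotype and every non-founder's genotype is obtainable from its parents' genotypes, so the pedigree is consistent.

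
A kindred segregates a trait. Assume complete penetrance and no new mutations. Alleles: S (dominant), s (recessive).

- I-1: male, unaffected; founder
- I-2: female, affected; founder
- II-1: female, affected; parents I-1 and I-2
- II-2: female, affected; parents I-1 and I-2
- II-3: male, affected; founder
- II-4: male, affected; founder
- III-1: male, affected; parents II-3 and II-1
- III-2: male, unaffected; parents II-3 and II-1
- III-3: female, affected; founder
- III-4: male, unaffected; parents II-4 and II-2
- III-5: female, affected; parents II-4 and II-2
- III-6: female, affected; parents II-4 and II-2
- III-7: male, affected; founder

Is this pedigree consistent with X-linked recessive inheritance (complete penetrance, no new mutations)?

Under X-linked recessive, II-1 (affected, female) cannot arise from I-1 (unaffected) × I-2 (affected).

No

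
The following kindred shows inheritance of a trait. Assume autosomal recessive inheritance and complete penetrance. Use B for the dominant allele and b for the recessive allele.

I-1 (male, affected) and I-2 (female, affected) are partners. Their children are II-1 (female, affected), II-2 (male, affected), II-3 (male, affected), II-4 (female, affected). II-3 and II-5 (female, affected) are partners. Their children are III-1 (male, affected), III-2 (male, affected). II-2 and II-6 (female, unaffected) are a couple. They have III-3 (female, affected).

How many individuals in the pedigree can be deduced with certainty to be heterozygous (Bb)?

1

Obligate heterozygotes: II-6 is unaffected so carries B and passed b to III-3 (bb), so II-6 is Bb.
Every other individual is either homozygous by phenotype or has at least one consistent homozygous assignment, so the count is 1.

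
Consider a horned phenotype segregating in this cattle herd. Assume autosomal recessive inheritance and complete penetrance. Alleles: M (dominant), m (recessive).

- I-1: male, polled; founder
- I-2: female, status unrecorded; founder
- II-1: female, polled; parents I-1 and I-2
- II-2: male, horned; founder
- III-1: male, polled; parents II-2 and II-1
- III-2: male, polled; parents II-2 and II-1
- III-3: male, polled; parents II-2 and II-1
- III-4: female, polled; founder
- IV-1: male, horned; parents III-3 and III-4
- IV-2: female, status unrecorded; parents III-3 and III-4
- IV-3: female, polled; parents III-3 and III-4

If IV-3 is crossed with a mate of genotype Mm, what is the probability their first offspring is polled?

III-3 is polled so carries M and received m from II-2 (mm), so III-3 is Mm.
III-4 is polled so carries M and passed m to IV-1 (mm), so III-4 is Mm.
IV-3 is a polled offspring of III-3 (Mm) × III-4 (Mm), whose cross gives 1/4 MM : 1/2 Mm : 1/4 mm; conditioning on being polled, IV-3 is MM with probability 1/3, Mm with probability 2/3.
Summing over parental genotype combinations, P(offspring is polled) = 1/3·1 + 2/3·3/4 = 5/6.

5/6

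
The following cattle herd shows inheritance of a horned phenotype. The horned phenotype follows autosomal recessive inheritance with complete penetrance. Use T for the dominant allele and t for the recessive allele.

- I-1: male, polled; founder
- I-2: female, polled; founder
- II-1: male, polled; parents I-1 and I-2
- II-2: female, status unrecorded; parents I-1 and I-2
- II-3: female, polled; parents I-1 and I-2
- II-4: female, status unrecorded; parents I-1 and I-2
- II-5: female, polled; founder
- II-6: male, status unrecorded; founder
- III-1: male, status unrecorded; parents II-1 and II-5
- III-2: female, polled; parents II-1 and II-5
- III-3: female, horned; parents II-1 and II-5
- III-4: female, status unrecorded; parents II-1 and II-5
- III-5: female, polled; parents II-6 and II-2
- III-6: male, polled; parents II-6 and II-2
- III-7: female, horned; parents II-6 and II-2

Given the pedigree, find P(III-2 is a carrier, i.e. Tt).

2/3

II-1 is polled so carries T and passed t to III-3 (tt), so II-1 is Tt.
II-5 is polled so carries T and passed t to III-3 (tt), so II-5 is Tt.
Their cross gives offspring ratios 1/4 TT : 1/2 Tt : 1/4 tt. Conditioning on III-2 being polled, P(Tt) = 1/2 / 3/4 = 2/3.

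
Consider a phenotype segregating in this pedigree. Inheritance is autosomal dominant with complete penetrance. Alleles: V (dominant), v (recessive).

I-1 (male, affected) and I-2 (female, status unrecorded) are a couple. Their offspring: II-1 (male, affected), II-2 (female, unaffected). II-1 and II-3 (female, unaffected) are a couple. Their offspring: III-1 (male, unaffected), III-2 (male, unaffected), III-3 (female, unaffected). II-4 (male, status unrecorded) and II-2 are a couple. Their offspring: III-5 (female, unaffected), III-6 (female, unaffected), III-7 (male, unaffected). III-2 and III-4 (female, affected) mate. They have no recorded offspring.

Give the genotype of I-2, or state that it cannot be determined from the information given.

cannot be determined

I-2's phenotype is unrecorded, and no parent or child forces a single allele at both positions; consistent genotype assignments exist with I-2 as Vv or vv.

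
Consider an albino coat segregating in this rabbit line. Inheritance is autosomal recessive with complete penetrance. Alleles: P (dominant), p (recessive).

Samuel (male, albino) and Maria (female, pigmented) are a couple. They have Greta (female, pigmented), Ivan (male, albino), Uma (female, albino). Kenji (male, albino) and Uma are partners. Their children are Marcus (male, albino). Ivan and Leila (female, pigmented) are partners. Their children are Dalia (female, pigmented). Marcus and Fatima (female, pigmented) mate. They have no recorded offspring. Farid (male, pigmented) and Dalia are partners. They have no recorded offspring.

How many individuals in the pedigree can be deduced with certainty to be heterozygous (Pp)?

Obligate heterozygotes: Maria is pigmented so carries P and passed p to Ivan (pp), so Maria is Pp; Greta is pigmented so carries P and received p from Samuel (pp), so Greta is Pp; Dalia is pigmented so carries P and received p from Ivan (pp), so Dalia is Pp.
Every other individual is either homozygous by phenotype or has at least one consistent homozygous assignment, so the count is 3.

3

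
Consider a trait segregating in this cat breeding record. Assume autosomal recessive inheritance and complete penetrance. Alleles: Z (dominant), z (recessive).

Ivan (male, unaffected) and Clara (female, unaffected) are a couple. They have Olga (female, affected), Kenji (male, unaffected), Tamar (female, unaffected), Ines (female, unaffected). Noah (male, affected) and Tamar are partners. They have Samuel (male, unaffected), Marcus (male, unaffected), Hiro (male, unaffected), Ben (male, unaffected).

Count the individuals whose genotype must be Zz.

Obligate heterozygotes: Ivan is unaffected so carries Z and passed z to Olga (zz), so Ivan is Zz; Clara is unaffected so carries Z and passed z to Olga (zz), so Clara is Zz; Samuel is unaffected so carries Z and received z from Noah (zz), so Samuel is Zz; Marcus is unaffected so carries Z and received z from Noah (zz), so Marcus is Zz; Hiro is unaffected so carries Z and received z from Noah (zz), so Hiro is Zz; Ben is unaffected so carries Z and received z from Noah (zz), so Ben is Zz.
Every other individual is either homozygous by phenotype or has at least one consistent homozygous assignment, so the count is 6.

6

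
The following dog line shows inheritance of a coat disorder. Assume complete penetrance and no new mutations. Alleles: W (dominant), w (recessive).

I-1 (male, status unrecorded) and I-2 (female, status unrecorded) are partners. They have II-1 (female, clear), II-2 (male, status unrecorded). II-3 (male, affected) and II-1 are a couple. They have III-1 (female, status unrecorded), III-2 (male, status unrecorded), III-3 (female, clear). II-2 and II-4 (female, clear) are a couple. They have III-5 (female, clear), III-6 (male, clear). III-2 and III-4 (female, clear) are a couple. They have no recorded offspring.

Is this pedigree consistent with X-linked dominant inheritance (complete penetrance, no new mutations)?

Under X-linked dominant, III-3 (clear, female) cannot arise from II-3 (affected) × II-1 (clear).

No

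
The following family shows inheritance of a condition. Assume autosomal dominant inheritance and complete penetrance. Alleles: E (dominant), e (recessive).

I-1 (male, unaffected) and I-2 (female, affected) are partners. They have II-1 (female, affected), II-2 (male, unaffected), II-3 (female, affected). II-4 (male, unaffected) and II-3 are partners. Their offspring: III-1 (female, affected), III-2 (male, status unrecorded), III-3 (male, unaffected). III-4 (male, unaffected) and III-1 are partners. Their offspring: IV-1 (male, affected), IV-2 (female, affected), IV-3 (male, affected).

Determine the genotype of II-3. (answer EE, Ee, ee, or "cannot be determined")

Ee

From phenotype alone, II-3 is EE or Ee.
II-3 is affected so carries E and received e from I-1 (ee), so II-3 is Ee.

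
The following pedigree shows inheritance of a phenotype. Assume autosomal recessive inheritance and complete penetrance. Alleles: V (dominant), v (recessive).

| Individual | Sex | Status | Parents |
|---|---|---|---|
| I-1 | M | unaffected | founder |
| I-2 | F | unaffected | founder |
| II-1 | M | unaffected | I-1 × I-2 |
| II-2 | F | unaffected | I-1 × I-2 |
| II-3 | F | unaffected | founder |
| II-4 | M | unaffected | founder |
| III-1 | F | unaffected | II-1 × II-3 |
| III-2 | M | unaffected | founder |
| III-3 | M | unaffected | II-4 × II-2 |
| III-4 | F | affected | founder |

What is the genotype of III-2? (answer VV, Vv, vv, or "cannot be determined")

III-2's phenotype allows VV or Vv, and no parent or child forces a single allele at both positions; consistent genotype assignments exist with III-2 as VV or Vv.

cannot be determined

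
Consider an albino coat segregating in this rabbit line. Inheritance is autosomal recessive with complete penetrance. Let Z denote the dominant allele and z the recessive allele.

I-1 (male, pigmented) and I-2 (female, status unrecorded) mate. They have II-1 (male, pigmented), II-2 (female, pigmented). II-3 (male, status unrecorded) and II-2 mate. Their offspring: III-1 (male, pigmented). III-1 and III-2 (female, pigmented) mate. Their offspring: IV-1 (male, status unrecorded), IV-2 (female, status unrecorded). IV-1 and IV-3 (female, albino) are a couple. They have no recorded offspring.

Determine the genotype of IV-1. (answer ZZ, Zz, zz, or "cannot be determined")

IV-1's phenotype is unrecorded, and no parent or child forces a single allele at both positions; consistent genotype assignments exist with IV-1 as ZZ or Zz or zz.

cannot be determined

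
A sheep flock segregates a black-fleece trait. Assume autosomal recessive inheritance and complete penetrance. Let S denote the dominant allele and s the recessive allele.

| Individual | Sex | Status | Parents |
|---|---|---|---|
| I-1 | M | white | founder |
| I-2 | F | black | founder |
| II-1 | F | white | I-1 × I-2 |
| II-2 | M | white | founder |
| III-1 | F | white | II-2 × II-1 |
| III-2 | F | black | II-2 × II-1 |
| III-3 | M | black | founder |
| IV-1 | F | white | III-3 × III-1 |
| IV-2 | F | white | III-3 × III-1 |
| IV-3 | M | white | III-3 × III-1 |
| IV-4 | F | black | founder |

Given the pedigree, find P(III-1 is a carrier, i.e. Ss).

1/5

II-2 is white so carries S and passed s to III-2 (ss), so II-2 is Ss.
II-1 is white so carries S and received s from I-2 (ss), so II-1 is Ss.
Their cross gives offspring ratios 1/4 SS : 1/2 Ss : 1/4 ss. Conditioning on III-1 being white, P(Ss) = 1/2 / 3/4 = 2/3 before taking III-1's own offspring into account.
III-3 is black, so III-3 is ss.
Now use III-1's offspring. Probability of each recorded status — white daughter IV-1: 1/2 if III-1 is Ss, 1 if SS; white daughter IV-2: 1/2 if III-1 is Ss, 1 if SS; white son IV-3: 1/2 if III-1 is Ss, 1 if SS.
Bayes: P(Ss) = 2/3·1/8 / (2/3·1/8 + 1/3·1) = 1/5.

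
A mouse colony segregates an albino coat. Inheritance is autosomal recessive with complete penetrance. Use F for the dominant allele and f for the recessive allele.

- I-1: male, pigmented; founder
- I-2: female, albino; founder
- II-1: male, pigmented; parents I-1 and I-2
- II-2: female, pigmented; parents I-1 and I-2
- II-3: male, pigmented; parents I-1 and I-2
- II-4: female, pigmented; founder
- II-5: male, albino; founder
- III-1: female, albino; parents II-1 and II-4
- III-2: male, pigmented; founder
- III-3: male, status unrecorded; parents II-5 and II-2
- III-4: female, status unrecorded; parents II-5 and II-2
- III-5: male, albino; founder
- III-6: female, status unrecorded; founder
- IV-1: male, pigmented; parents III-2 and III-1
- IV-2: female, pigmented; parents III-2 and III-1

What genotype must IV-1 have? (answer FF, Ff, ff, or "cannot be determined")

From phenotype alone, IV-1 is FF or Ff.
IV-1 is pigmented so carries F and received f from III-1 (ff), so IV-1 is Ff.

Ff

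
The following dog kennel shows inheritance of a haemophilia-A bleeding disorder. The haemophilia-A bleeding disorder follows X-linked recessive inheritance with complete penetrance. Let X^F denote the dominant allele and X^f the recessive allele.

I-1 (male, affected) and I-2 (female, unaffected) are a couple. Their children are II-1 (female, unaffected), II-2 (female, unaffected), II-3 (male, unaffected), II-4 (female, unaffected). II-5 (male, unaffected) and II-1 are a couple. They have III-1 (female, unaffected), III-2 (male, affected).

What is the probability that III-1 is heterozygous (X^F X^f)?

II-5 is unaffected, so II-5 is X^F Y.
II-1 is unaffected so carries F and received f from I-1 (X^f Y), so II-1 is X^F X^f.
Their cross gives offspring ratios 1/2 X^F X^F : 1/2 X^F X^f. Conditioning on III-1 being unaffected, P(X^F X^f) = 1/2 / 1 = 1/2.

1/2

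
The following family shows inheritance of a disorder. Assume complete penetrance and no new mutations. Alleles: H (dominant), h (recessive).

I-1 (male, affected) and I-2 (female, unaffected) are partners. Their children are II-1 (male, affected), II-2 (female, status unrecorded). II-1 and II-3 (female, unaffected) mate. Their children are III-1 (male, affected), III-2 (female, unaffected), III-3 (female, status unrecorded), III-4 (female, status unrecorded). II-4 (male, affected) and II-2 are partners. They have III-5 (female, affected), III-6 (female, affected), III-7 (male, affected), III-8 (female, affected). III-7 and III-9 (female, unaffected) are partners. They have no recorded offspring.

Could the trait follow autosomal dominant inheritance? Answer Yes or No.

A consistent assignment under autosomal dominant exists: I-1 HH, I-2 hh, II-1 Hh, II-2 Hh, II-3 hh, II-4 HH, III-1 Hh, III-2 hh, III-3 Hh, III-4 Hh, III-5 HH, III-6 HH, III-7 HH, III-8 HH, III-9 hh.
In this assignment every recorded phenotype matches its genotype and every non-founder's genotype is obtainable from its parents' genotypes, so the pedigree is consistent.

Yes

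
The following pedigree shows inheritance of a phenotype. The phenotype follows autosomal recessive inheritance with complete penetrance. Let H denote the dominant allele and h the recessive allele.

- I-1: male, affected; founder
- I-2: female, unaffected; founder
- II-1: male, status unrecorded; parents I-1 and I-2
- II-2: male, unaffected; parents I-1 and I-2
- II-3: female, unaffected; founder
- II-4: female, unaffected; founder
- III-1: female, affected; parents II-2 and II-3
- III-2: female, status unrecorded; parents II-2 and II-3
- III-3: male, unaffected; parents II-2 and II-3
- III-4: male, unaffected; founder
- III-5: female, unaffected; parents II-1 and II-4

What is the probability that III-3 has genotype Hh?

II-2 is unaffected so carries H and received h from I-1 (hh), so II-2 is Hh.
II-3 is unaffected so carries H and passed h to III-1 (hh), so II-3 is Hh.
Their cross gives offspring ratios 1/4 HH : 1/2 Hh : 1/4 hh. Conditioning on III-3 being unaffected, P(Hh) = 1/2 / 3/4 = 2/3.

2/3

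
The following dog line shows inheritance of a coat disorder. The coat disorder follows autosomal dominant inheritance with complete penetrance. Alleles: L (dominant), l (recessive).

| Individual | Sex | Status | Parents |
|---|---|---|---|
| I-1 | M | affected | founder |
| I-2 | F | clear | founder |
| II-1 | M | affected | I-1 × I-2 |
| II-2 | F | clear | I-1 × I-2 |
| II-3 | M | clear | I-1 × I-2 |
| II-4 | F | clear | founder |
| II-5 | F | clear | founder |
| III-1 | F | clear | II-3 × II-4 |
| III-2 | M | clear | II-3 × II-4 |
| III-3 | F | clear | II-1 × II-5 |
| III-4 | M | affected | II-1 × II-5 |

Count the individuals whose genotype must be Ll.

Obligate heterozygotes: I-1 is affected so carries L and passed l to II-2 (ll), so I-1 is Ll; II-1 is affected so carries L and received l from I-2 (ll), so II-1 is Ll; III-4 is affected so carries L and received l from II-5 (ll), so III-4 is Ll.
Every other individual is either homozygous by phenotype or has at least one consistent homozygous assignment, so the count is 3.

3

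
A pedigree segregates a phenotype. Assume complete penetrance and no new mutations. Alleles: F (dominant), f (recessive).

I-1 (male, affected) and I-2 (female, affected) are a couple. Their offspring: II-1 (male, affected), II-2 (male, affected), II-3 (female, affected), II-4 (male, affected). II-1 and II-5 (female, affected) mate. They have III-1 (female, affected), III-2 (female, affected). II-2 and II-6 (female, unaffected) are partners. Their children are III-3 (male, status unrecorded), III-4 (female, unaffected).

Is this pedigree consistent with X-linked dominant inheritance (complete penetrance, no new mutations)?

Under X-linked dominant, III-4 (unaffected, female) cannot arise from II-2 (affected) × II-6 (unaffected).

No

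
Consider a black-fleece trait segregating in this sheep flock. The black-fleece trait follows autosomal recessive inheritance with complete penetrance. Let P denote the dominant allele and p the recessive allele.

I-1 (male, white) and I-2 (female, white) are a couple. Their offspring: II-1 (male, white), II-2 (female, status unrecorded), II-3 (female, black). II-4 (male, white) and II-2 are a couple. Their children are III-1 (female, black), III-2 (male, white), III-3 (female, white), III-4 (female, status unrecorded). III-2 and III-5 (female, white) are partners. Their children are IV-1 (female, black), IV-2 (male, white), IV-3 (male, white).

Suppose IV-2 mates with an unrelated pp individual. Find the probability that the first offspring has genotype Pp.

2/3

III-2 is white so carries P and passed p to IV-1 (pp), so III-2 is Pp.
III-5 is white so carries P and passed p to IV-1 (pp), so III-5 is Pp.
IV-2 is a white offspring of III-2 (Pp) × III-5 (Pp), whose cross gives 1/4 PP : 1/2 Pp : 1/4 pp; conditioning on being white, IV-2 is PP with probability 1/3, Pp with probability 2/3.
Summing over parental genotype combinations, P(offspring has genotype Pp) = 1/3·1 + 2/3·1/2 = 2/3.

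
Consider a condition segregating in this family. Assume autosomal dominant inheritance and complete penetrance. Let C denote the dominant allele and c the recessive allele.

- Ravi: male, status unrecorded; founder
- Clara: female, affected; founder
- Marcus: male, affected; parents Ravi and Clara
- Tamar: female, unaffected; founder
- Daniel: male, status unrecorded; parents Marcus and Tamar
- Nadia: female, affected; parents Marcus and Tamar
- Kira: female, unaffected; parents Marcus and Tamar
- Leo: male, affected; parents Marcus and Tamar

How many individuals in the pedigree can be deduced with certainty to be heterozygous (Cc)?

Obligate heterozygotes: Marcus is affected so carries C and passed c to Kira (cc), so Marcus is Cc; Nadia is affected so carries C and received c from Tamar (cc), so Nadia is Cc; Leo is affected so carries C and received c from Tamar (cc), so Leo is Cc.
Every other individual is either homozygous by phenotype or has at least one consistent homozygous assignment, so the count is 3.

3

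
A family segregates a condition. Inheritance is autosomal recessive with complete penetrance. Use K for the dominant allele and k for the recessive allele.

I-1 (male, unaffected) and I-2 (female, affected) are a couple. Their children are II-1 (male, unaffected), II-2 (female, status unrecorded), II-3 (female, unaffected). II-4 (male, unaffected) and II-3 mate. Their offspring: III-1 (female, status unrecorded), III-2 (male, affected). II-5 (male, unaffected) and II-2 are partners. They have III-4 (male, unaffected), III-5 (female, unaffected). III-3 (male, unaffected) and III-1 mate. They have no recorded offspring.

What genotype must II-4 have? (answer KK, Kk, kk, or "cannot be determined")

From phenotype alone, II-4 is KK or Kk.
II-4 is unaffected so carries K and passed k to III-2 (kk), so II-4 is Kk.

Kk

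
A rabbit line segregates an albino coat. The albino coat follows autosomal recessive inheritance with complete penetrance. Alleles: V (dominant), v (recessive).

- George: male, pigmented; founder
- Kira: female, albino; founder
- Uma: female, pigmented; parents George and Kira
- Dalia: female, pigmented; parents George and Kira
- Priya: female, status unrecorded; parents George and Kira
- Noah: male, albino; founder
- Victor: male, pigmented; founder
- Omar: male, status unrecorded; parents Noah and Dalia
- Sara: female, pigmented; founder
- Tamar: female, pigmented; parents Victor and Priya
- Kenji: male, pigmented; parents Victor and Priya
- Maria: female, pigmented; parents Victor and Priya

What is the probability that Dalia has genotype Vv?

Dalia is pigmented so carries V and received v from Kira (vv), so Dalia is Vv, giving P(Vv) = 1.

1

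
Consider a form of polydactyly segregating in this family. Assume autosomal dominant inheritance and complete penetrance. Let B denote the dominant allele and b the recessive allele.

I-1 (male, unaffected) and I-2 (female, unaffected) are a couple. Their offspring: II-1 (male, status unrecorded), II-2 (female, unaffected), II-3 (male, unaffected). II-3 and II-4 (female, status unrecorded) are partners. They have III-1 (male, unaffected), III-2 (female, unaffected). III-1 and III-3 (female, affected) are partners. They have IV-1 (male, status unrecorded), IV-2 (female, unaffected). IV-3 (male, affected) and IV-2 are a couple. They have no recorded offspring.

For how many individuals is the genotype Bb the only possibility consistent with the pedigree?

Obligate heterozygotes: III-3 is affected so carries B and passed b to IV-2 (bb), so III-3 is Bb.
Every other individual is either homozygous by phenotype or has at least one consistent homozygous assignment, so the count is 1.

1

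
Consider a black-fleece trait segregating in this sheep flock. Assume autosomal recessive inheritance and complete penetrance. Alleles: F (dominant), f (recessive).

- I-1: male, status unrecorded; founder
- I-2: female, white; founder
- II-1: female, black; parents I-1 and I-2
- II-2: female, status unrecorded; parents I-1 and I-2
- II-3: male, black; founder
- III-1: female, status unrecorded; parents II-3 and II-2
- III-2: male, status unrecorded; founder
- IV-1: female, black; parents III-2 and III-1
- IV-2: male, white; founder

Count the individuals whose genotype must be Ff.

1

Obligate heterozygotes: I-2 is white so carries F and passed f to II-1 (ff), so I-2 is Ff.
Every other individual is either homozygous by phenotype or has at least one consistent homozygous assignment, so the count is 1.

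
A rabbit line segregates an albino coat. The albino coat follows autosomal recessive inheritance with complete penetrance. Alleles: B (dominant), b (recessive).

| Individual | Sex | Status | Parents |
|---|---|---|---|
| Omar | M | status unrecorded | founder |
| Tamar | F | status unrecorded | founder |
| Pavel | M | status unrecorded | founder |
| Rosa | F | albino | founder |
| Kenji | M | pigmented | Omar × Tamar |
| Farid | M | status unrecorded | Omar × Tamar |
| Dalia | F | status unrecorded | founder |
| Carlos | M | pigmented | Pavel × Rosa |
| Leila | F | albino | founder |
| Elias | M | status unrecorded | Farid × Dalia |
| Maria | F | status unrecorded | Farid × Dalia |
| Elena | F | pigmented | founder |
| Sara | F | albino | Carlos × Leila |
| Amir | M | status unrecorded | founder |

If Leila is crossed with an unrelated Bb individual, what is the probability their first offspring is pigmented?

1/2

Leila is albino, so Leila is bb.
The cross gives 1/2 Bb : 1/2 bb, so P(offspring is pigmented) = 1/2.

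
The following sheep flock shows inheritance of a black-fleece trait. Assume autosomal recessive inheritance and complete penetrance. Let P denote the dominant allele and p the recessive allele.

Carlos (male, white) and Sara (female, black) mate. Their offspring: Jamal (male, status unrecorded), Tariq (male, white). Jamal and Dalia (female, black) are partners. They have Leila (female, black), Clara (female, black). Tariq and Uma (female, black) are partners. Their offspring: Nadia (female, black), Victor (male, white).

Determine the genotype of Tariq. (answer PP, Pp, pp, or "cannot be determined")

From phenotype alone, Tariq is PP or Pp.
Tariq is white so carries P and received p from Sara (pp), so Tariq is Pp.

Pp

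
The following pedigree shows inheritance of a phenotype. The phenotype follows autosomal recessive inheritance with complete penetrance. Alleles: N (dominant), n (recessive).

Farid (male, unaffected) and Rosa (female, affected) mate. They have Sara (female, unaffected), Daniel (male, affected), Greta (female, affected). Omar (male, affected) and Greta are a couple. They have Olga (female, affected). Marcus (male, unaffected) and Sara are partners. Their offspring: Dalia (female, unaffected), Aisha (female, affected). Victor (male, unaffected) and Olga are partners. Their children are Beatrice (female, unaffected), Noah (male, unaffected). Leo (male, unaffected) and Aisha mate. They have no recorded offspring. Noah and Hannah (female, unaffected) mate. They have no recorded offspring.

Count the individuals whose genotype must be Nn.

Obligate heterozygotes: Farid is unaffected so carries N and passed n to Daniel (nn), so Farid is Nn; Sara is unaffected so carries N and received n from Rosa (nn), so Sara is Nn; Marcus is unaffected so carries N and passed n to Aisha (nn), so Marcus is Nn; Beatrice is unaffected so carries N and received n from Olga (nn), so Beatrice is Nn; Noah is unaffected so carries N and received n from Olga (nn), so Noah is Nn.
Every other individual is either homozygous by phenotype or has at least one consistent homozygous assignment, so the count is 5.

5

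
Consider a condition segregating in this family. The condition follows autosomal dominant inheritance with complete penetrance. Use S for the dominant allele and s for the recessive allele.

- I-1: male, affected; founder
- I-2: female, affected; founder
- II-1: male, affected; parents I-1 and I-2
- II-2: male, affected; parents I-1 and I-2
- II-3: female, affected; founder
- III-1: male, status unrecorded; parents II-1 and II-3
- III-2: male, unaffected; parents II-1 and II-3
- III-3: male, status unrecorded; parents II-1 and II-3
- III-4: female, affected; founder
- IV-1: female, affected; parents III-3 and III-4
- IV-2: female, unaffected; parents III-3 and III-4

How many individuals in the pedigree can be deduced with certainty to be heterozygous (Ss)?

Obligate heterozygotes: II-1 is affected so carries S and passed s to III-2 (ss), so II-1 is Ss; II-3 is affected so carries S and passed s to III-2 (ss), so II-3 is Ss; III-4 is affected so carries S and passed s to IV-2 (ss), so III-4 is Ss.
Every other individual is either homozygous by phenotype or has at least one consistent homozygous assignment, so the count is 3.

3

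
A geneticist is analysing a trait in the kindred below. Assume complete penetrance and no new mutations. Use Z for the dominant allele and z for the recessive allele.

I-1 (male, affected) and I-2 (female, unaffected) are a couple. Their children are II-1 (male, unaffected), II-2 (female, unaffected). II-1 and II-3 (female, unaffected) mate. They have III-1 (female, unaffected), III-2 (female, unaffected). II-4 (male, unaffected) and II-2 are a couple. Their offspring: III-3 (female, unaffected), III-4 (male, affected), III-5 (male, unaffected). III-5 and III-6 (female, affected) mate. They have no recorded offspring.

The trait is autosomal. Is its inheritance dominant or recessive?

II-4 and II-2 are both unaffected yet have an affected child III-4. Under dominance, an affected child requires at least one affected parent, so the trait cannot be dominant.

recessive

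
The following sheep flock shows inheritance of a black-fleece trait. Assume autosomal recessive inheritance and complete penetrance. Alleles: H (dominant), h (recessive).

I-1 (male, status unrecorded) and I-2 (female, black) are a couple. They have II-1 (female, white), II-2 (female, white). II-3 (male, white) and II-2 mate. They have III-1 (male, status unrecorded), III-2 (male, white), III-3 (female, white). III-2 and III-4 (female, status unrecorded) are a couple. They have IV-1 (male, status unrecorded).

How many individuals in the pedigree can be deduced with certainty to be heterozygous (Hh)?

2

Obligate heterozygotes: II-1 is white so carries H and received h from I-2 (hh), so II-1 is Hh; II-2 is white so carries H and received h from I-2 (hh), so II-2 is Hh.
Every other individual is either homozygous by phenotype or has at least one consistent homozygous assignment, so the count is 2.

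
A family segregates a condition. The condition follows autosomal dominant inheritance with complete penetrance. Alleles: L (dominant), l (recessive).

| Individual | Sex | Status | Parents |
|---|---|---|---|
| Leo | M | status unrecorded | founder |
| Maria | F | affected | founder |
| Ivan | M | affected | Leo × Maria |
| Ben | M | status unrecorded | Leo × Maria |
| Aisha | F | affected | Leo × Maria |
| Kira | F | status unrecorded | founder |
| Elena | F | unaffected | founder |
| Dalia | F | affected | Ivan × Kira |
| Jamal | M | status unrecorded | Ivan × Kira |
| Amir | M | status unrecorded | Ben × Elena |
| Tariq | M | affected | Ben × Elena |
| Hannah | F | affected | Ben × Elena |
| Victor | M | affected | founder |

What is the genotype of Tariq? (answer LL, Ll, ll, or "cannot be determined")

Ll

From phenotype alone, Tariq is LL or Ll.
Tariq is affected so carries L and received l from Elena (ll), so Tariq is Ll.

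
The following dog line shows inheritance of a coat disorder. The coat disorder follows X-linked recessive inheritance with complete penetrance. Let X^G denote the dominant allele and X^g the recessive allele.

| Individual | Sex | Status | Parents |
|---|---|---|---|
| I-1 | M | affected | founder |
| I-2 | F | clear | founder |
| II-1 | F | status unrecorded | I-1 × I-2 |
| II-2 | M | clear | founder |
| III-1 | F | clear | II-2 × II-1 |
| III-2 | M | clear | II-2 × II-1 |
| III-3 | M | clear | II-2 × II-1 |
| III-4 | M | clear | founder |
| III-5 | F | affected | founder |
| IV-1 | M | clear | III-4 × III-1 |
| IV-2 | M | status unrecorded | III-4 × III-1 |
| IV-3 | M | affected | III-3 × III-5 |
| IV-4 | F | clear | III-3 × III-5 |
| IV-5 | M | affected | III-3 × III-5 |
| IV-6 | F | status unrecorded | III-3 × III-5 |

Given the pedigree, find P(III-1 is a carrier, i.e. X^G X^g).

II-2 is clear, so II-2 is X^G Y.
II-1 passed G to III-2 (X^G Y) and received g from I-1 (X^g Y), so II-1 is X^G X^g.
Their cross gives offspring ratios 1/2 X^G X^G : 1/2 X^G X^g. Conditioning on III-1 being clear, P(X^G X^g) = 1/2 / 1 = 1/2 before taking III-1's own offspring into account.
III-4 is clear, so III-4 is X^G Y.
Now use III-1's offspring. Probability of each recorded status — clear son IV-1: 1/2 if III-1 is X^G X^g, 1 if X^G X^G. (IV-2: equally likely either way, so uninformative.)
Bayes: P(X^G X^g) = 1/2·1/2 / (1/2·1/2 + 1/2·1) = 1/3.

1/3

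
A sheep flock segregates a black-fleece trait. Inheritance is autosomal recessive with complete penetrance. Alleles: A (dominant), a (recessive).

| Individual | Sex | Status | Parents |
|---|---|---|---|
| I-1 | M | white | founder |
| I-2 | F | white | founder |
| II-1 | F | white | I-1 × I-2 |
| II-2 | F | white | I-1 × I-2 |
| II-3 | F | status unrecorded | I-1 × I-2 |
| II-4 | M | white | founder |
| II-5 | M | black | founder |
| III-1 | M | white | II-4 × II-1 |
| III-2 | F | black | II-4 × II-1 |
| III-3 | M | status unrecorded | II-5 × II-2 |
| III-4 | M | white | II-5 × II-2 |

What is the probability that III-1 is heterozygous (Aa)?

II-4 is white so carries A and passed a to III-2 (aa), so II-4 is Aa.
II-1 is white so carries A and passed a to III-2 (aa), so II-1 is Aa.
Their cross gives offspring ratios 1/4 AA : 1/2 Aa : 1/4 aa. Conditioning on III-1 being white, P(Aa) = 1/2 / 3/4 = 2/3.

2/3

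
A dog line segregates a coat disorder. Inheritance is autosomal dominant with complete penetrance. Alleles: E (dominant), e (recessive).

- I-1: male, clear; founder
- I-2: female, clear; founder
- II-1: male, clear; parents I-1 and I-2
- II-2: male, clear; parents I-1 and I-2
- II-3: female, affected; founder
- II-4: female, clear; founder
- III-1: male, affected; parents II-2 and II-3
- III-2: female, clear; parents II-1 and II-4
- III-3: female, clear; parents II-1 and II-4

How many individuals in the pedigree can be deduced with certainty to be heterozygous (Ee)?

1

Obligate heterozygotes: III-1 is affected so carries E and received e from II-2 (ee), so III-1 is Ee.
Every other individual is either homozygous by phenotype or has at least one consistent homozygous assignment, so the count is 1.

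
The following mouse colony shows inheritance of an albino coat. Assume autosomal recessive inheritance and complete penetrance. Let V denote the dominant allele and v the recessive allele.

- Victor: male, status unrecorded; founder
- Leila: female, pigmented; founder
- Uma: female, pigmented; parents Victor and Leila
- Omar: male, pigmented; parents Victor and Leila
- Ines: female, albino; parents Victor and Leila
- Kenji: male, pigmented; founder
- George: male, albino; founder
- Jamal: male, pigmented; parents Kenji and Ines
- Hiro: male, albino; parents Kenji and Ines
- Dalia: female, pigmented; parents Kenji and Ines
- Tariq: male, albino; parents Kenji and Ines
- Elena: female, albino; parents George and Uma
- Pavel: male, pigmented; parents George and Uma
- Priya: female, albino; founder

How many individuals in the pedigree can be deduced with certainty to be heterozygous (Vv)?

Obligate heterozygotes: Leila is pigmented so carries V and passed v to Ines (vv), so Leila is Vv; Uma is pigmented so carries V and passed v to Elena (vv), so Uma is Vv; Kenji is pigmented so carries V and passed v to Hiro (vv), so Kenji is Vv; Jamal is pigmented so carries V and received v from Ines (vv), so Jamal is Vv; Dalia is pigmented so carries V and received v from Ines (vv), so Dalia is Vv; Pavel is pigmented so carries V and received v from George (vv), so Pavel is Vv.
Every other individual is either homozygous by phenotype or has at least one consistent homozygous assignment, so the count is 6.

6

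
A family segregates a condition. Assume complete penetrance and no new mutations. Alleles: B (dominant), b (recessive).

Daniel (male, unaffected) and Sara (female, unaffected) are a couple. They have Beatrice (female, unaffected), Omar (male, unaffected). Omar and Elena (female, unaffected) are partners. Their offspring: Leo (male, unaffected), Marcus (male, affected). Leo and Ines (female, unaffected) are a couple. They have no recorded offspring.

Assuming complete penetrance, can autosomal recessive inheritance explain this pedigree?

Yes

A consistent assignment under autosomal recessive exists: Daniel BB, Sara Bb, Beatrice BB, Omar Bb, Elena Bb, Leo BB, Marcus bb, Ines BB.
In this assignment every recorded phenotype matches its genotype and every non-founder's genotype is obtainable from its parents' genotypes, so the pedigree is consistent.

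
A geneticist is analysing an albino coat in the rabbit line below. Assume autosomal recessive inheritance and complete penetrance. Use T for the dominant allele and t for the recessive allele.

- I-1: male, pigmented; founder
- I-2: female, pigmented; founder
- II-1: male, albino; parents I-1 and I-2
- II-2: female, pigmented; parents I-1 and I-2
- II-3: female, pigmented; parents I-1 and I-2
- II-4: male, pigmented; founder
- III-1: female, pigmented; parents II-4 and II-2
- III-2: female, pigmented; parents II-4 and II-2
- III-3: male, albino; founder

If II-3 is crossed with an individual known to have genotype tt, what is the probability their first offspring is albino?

I-1 is pigmented so carries T and passed t to II-1 (tt), so I-1 is Tt.
I-2 is pigmented so carries T and passed t to II-1 (tt), so I-2 is Tt.
II-3 is a pigmented offspring of I-1 (Tt) × I-2 (Tt), whose cross gives 1/4 TT : 1/2 Tt : 1/4 tt; conditioning on being pigmented, II-3 is TT with probability 1/3, Tt with probability 2/3.
Summing over parental genotype combinations, P(offspring is albino) = 2/3·1/2 = 1/3.

1/3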